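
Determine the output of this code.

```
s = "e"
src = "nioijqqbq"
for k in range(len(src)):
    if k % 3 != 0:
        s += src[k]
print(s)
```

k=0: skip
k=1: add 'i' → 'ei'
k=2: add 'o' → 'eio'
k=3: skip
k=4: add 'j' → 'eioj'
k=5: add 'q' → 'eiojq'
k=6: skip
k=7: add 'b' → 'eiojqb'
k=8: add 'q' → 'eiojqbq'

eiojqbq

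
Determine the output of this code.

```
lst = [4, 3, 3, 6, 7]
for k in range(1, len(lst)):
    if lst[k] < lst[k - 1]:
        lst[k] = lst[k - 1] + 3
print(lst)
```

[4, 7, 10, 13, 16]

k=1: 3<4, lst[1] = 4+3 = 7 → [4, 7, 3, 6, 7]
k=2: 3<7, lst[2] = 7+3 = 10 → [4, 7, 10, 6, 7]
k=3: 6<10, lst[3] = 10+3 = 13 → [4, 7, 10, 13, 7]
k=4: 7<13, lst[4] = 13+3 = 16 → [4, 7, 10, 13, 16]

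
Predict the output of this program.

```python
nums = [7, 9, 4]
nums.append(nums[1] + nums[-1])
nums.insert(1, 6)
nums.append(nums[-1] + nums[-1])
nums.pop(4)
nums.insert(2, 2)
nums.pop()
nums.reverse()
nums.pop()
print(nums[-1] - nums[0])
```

append nums[1]+nums[-1] = 9+4 = 13 → [7, 9, 4, 13]
insert 6 at 1 → [7, 6, 9, 4, 13]
append nums[-1]+nums[-1] = 13+13 = 26 → [7, 6, 9, 4, 13, 26]
pop(4) removes 13 → [7, 6, 9, 4, 26]
insert 2 at 2 → [7, 6, 2, 9, 4, 26]
pop() removes 26 → [7, 6, 2, 9, 4]
reverse → [4, 9, 2, 6, 7]
pop() removes 7 → [4, 9, 2, 6]
nums[-1]-nums[0] = 6-4 = 2

2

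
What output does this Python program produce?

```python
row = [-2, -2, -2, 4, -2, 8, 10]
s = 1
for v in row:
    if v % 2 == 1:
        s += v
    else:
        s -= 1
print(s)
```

-6

v=-2: not odd, s = 1-1 = 0
v=-2: not odd, s = 0-1 = -1
v=-2: not odd, s = (-1)-1 = -2
v=4: not odd, s = (-2)-1 = -3
v=-2: not odd, s = (-3)-1 = -4
v=8: not odd, s = (-4)-1 = -5
v=10: not odd, s = (-5)-1 = -6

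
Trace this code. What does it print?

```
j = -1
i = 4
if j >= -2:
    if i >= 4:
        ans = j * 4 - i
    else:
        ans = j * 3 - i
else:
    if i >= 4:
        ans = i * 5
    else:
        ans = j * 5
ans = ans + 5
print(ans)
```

-3

j=-1, i=4
j >= -2 is True; i >= 4 is True
→ ans = j * 4 - i = -8
ans = (-8)+5 = -3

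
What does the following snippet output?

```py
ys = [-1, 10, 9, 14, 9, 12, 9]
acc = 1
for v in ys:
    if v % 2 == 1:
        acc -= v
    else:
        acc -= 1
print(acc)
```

v=-1: odd, acc = 1-(-1) = 2
v=10: not odd, acc = 2-1 = 1
v=9: odd, acc = 1-9 = -8
v=14: not odd, acc = (-8)-1 = -9
v=9: odd, acc = (-9)-9 = -18
v=12: not odd, acc = (-18)-1 = -19
v=9: odd, acc = (-19)-9 = -28

-28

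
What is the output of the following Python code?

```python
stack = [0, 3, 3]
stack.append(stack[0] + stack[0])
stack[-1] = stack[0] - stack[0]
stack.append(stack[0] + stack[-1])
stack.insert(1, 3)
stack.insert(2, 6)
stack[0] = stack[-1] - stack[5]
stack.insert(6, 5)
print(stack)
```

[0, 3, 6, 3, 3, 0, 5, 0]

append stack[0]+stack[0] = 0+0 = 0 → [0, 3, 3, 0]
stack[-1] = stack[0]-stack[0] = 0-0 = 0 → [0, 3, 3, 0]
append stack[0]+stack[-1] = 0+0 = 0 → [0, 3, 3, 0, 0]
insert 3 at 1 → [0, 3, 3, 3, 0, 0]
insert 6 at 2 → [0, 3, 6, 3, 3, 0, 0]
stack[0] = stack[-1]-stack[5] = 0-0 = 0 → [0, 3, 6, 3, 3, 0, 0]
insert 5 at 6 → [0, 3, 6, 3, 3, 0, 5, 0]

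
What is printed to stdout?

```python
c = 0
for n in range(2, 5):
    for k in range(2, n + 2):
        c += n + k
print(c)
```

n=2,k=2: c = 0+4 = 4
n=2,k=3: c = 4+5 = 9
n=3,k=2: c = 9+5 = 14
n=3,k=3: c = 14+6 = 20
n=3,k=4: c = 20+7 = 27
n=4,k=2: c = 27+6 = 33
n=4,k=3: c = 33+7 = 40
n=4,k=4: c = 40+8 = 48
n=4,k=5: c = 48+9 = 57

57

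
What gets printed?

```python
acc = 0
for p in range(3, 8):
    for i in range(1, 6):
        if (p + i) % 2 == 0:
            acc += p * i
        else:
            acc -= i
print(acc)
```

159

p=3,i=1: even sum, acc = 0+3 = 3
p=3,i=2: odd sum, acc = 3-2 = 1
p=3,i=3: even sum, acc = 1+9 = 10
p=3,i=4: odd sum, acc = 10-4 = 6
p=3,i=5: even sum, acc = 6+15 = 21
p=4,i=1: odd sum, acc = 21-1 = 20
p=4,i=2: even sum, acc = 20+8 = 28
p=4,i=3: odd sum, acc = 28-3 = 25
p=4,i=4: even sum, acc = 25+16 = 41
p=4,i=5: odd sum, acc = 41-5 = 36
p=5,i=1: even sum, acc = 36+5 = 41
p=5,i=2: odd sum, acc = 41-2 = 39
p=5,i=3: even sum, acc = 39+15 = 54
p=5,i=4: odd sum, acc = 54-4 = 50
p=5,i=5: even sum, acc = 50+25 = 75
p=6,i=1: odd sum, acc = 75-1 = 74
p=6,i=2: even sum, acc = 74+12 = 86
p=6,i=3: odd sum, acc = 86-3 = 83
p=6,i=4: even sum, acc = 83+24 = 107
p=6,i=5: odd sum, acc = 107-5 = 102
p=7,i=1: even sum, acc = 102+7 = 109
p=7,i=2: odd sum, acc = 109-2 = 107
p=7,i=3: even sum, acc = 107+21 = 128
p=7,i=4: odd sum, acc = 128-4 = 124
p=7,i=5: even sum, acc = 124+35 = 159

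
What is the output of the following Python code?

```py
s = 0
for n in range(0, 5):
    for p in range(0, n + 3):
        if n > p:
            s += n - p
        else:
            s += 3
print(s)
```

65

n=0,p=0: not 0>0, s = 0+3 = 3
n=0,p=1: not 0>1, s = 3+3 = 6
n=0,p=2: not 0>2, s = 6+3 = 9
n=1,p=0: 1>0, s = 9+1 = 10
n=1,p=1: not 1>1, s = 10+3 = 13
n=1,p=2: not 1>2, s = 13+3 = 16
n=1,p=3: not 1>3, s = 16+3 = 19
n=2,p=0: 2>0, s = 19+2 = 21
n=2,p=1: 2>1, s = 21+1 = 22
n=2,p=2: not 2>2, s = 22+3 = 25
n=2,p=3: not 2>3, s = 25+3 = 28
n=2,p=4: not 2>4, s = 28+3 = 31
n=3,p=0: 3>0, s = 31+3 = 34
n=3,p=1: 3>1, s = 34+2 = 36
n=3,p=2: 3>2, s = 36+1 = 37
n=3,p=3: not 3>3, s = 37+3 = 40
n=3,p=4: not 3>4, s = 40+3 = 43
n=3,p=5: not 3>5, s = 43+3 = 46
n=4,p=0: 4>0, s = 46+4 = 50
n=4,p=1: 4>1, s = 50+3 = 53
n=4,p=2: 4>2, s = 53+2 = 55
n=4,p=3: 4>3, s = 55+1 = 56
n=4,p=4: not 4>4, s = 56+3 = 59
n=4,p=5: not 4>5, s = 59+3 = 62
n=4,p=6: not 4>6, s = 62+3 = 65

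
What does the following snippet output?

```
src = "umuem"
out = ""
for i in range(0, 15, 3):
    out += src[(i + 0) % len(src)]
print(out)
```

i=0: add src[0]='u' → 'u'
i=3: add src[3]='e' → 'ue'
i=6: add src[1]='m' → 'uem'
i=9: add src[4]='m' → 'uemm'
i=12: add src[2]='u' → 'uemmu'

uemmu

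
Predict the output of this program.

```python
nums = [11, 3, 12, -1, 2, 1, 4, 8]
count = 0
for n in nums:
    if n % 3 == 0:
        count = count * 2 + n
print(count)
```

n=11: not %3==0
n=3: %3==0, count = 0*2+3 = 3
n=12: %3==0, count = 3*2+12 = 18
n=-1: not %3==0
n=2: not %3==0
n=1: not %3==0
n=4: not %3==0
n=8: not %3==0

18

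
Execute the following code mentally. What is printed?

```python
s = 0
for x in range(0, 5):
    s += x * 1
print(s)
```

x=0: s = 0+0*1 = 0
x=1: s = 0+1*1 = 1
x=2: s = 1+2*1 = 3
x=3: s = 3+3*1 = 6
x=4: s = 6+4*1 = 10

10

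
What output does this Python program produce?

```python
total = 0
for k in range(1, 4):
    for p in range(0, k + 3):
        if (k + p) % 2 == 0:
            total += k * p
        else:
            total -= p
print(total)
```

31

k=1,p=0: odd sum, total = 0-0 = 0
k=1,p=1: even sum, total = 0+1 = 1
k=1,p=2: odd sum, total = 1-2 = -1
k=1,p=3: even sum, total = (-1)+3 = 2
k=2,p=0: even sum, total = 2+0 = 2
k=2,p=1: odd sum, total = 2-1 = 1
k=2,p=2: even sum, total = 1+4 = 5
k=2,p=3: odd sum, total = 5-3 = 2
k=2,p=4: even sum, total = 2+8 = 10
k=3,p=0: odd sum, total = 10-0 = 10
k=3,p=1: even sum, total = 10+3 = 13
k=3,p=2: odd sum, total = 13-2 = 11
k=3,p=3: even sum, total = 11+9 = 20
k=3,p=4: odd sum, total = 20-4 = 16
k=3,p=5: even sum, total = 16+15 = 31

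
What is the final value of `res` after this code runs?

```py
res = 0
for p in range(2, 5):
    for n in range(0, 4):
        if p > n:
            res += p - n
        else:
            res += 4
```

31

p=2,n=0: 2>0, res = 0+2 = 2
p=2,n=1: 2>1, res = 2+1 = 3
p=2,n=2: not 2>2, res = 3+4 = 7
p=2,n=3: not 2>3, res = 7+4 = 11
p=3,n=0: 3>0, res = 11+3 = 14
p=3,n=1: 3>1, res = 14+2 = 16
p=3,n=2: 3>2, res = 16+1 = 17
p=3,n=3: not 3>3, res = 17+4 = 21
p=4,n=0: 4>0, res = 21+4 = 25
p=4,n=1: 4>1, res = 25+3 = 28
p=4,n=2: 4>2, res = 28+2 = 30
p=4,n=3: 4>3, res = 30+1 = 31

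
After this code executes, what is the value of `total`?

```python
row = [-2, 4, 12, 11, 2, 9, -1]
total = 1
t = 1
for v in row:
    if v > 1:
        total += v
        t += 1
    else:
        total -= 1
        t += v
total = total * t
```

v=-2: not >1, total = 1-1 = 0; t=-1
v=4: >1, total = 0+4 = 4; t=0
v=12: >1, total = 4+12 = 16; t=1
v=11: >1, total = 16+11 = 27; t=2
v=2: >1, total = 27+2 = 29; t=3
v=9: >1, total = 29+9 = 38; t=4
v=-1: not >1, total = 38-1 = 37; t=3
total*t = 37*3 = 111

111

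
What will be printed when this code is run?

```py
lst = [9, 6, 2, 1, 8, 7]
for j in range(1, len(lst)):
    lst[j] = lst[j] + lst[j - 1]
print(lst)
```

j=1: lst[1] = 6+9 = 15 → [9, 15, 2, 1, 8, 7]
j=2: lst[2] = 2+15 = 17 → [9, 15, 17, 1, 8, 7]
j=3: lst[3] = 1+17 = 18 → [9, 15, 17, 18, 8, 7]
j=4: lst[4] = 8+18 = 26 → [9, 15, 17, 18, 26, 7]
j=5: lst[5] = 7+26 = 33 → [9, 15, 17, 18, 26, 33]

[9, 15, 17, 18, 26, 33]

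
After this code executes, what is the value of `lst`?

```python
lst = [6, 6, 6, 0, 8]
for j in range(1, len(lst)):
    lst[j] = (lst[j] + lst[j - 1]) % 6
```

j=1: lst[1] = (6+6)%6 = 0 → [6, 0, 6, 0, 8]
j=2: lst[2] = (6+0)%6 = 0 → [6, 0, 0, 0, 8]
j=3: lst[3] = (0+0)%6 = 0 → [6, 0, 0, 0, 8]
j=4: lst[4] = (8+0)%6 = 2 → [6, 0, 0, 0, 2]

[6, 0, 0, 0, 2]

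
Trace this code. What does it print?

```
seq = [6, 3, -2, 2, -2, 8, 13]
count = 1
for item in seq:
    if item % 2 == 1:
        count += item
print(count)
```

17

item=6: not odd
item=3: odd, count = 1+3 = 4
item=-2: not odd
item=2: not odd
item=-2: not odd
item=8: not odd
item=13: odd, count = 4+13 = 17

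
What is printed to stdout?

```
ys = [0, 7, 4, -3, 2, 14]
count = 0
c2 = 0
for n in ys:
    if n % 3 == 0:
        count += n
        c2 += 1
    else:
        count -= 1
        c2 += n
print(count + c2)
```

n=0: %3==0, count = 0+0 = 0; c2=1
n=7: not %3==0, count = 0-1 = -1; c2=8
n=4: not %3==0, count = (-1)-1 = -2; c2=12
n=-3: %3==0, count = (-2)+(-3) = -5; c2=13
n=2: not %3==0, count = (-5)-1 = -6; c2=15
n=14: not %3==0, count = (-6)-1 = -7; c2=29
count+c2 = (-7)+29 = 22

22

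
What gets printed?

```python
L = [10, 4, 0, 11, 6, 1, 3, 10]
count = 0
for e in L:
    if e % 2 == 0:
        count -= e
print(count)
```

-30

e=10: even, count = 0-10 = -10
e=4: even, count = (-10)-4 = -14
e=0: even, count = (-14)-0 = -14
e=11: not even
e=6: even, count = (-14)-6 = -20
e=1: not even
e=3: not even
e=10: even, count = (-20)-10 = -30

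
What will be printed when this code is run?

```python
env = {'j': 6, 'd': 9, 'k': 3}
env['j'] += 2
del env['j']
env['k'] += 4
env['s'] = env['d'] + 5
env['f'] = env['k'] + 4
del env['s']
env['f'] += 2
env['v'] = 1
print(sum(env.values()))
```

env['j'] = 6+2 = 8 → {'j': 8, 'd': 9, 'k': 3}
del 'j' → {'d': 9, 'k': 3}
env['k'] = 3+4 = 7 → {'d': 9, 'k': 7}
env['s'] = env['d']+5 = 14 → {'d': 9, 'k': 7, 's': 14}
env['f'] = env['k']+4 = 11 → {'d': 9, 'k': 7, 's': 14, 'f': 11}
del 's' → {'d': 9, 'k': 7, 'f': 11}
env['f'] = 11+2 = 13 → {'d': 9, 'k': 7, 'f': 13}
env['v'] = 1 → {'d': 9, 'k': 7, 'f': 13, 'v': 1}
sum of values = 30

30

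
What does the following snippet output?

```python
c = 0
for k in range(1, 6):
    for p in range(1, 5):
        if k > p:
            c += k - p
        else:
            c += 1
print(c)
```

k=1,p=1: not 1>1, c = 0+1 = 1
k=1,p=2: not 1>2, c = 1+1 = 2
k=1,p=3: not 1>3, c = 2+1 = 3
k=1,p=4: not 1>4, c = 3+1 = 4
k=2,p=1: 2>1, c = 4+1 = 5
k=2,p=2: not 2>2, c = 5+1 = 6
k=2,p=3: not 2>3, c = 6+1 = 7
k=2,p=4: not 2>4, c = 7+1 = 8
k=3,p=1: 3>1, c = 8+2 = 10
k=3,p=2: 3>2, c = 10+1 = 11
k=3,p=3: not 3>3, c = 11+1 = 12
k=3,p=4: not 3>4, c = 12+1 = 13
k=4,p=1: 4>1, c = 13+3 = 16
k=4,p=2: 4>2, c = 16+2 = 18
k=4,p=3: 4>3, c = 18+1 = 19
k=4,p=4: not 4>4, c = 19+1 = 20
k=5,p=1: 5>1, c = 20+4 = 24
k=5,p=2: 5>2, c = 24+3 = 27
k=5,p=3: 5>3, c = 27+2 = 29
k=5,p=4: 5>4, c = 29+1 = 30

30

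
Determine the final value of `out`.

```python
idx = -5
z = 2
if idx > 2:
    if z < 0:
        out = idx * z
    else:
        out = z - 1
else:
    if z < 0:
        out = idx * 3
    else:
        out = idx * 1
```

idx=-5, z=2
idx > 2 is False; z < 0 is False
→ out = idx * 1 = -5

-5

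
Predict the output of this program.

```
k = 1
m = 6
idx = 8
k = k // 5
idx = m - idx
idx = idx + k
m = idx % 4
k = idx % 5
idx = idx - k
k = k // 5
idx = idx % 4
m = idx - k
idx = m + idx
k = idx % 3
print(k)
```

k = 1//5 = 0
idx = 6-8 = -2
idx = (-2)+0 = -2
m = (-2)%4 = 2
k = (-2)%5 = 3
idx = (-2)-3 = -5
k = 3//5 = 0
idx = (-5)%4 = 3
m = 3-0 = 3
idx = 3+3 = 6
k = 6%3 = 0

0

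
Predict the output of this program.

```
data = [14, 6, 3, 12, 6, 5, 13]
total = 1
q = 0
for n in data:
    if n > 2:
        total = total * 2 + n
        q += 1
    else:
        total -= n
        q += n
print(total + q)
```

1414

n=14: >2, total = 1*2+14 = 16; q=1
n=6: >2, total = 16*2+6 = 38; q=2
n=3: >2, total = 38*2+3 = 79; q=3
n=12: >2, total = 79*2+12 = 170; q=4
n=6: >2, total = 170*2+6 = 346; q=5
n=5: >2, total = 346*2+5 = 697; q=6
n=13: >2, total = 697*2+13 = 1407; q=7
total+q = 1407+7 = 1414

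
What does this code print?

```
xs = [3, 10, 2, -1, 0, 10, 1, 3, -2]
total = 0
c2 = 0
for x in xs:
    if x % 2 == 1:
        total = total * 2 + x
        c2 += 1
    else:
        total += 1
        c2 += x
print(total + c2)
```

x=3: odd, total = 0*2+3 = 3; c2=1
x=10: not odd, total = 3+1 = 4; c2=11
x=2: not odd, total = 4+1 = 5; c2=13
x=-1: odd, total = 5*2+(-1) = 9; c2=14
x=0: not odd, total = 9+1 = 10; c2=14
x=10: not odd, total = 10+1 = 11; c2=24
x=1: odd, total = 11*2+1 = 23; c2=25
x=3: odd, total = 23*2+3 = 49; c2=26
x=-2: not odd, total = 49+1 = 50; c2=24
total+c2 = 50+24 = 74

74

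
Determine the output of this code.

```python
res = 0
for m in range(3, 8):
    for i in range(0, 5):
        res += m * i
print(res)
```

m=3,i=0: res = 0+0 = 0
m=3,i=1: res = 0+3 = 3
m=3,i=2: res = 3+6 = 9
m=3,i=3: res = 9+9 = 18
m=3,i=4: res = 18+12 = 30
m=4,i=0: res = 30+0 = 30
m=4,i=1: res = 30+4 = 34
m=4,i=2: res = 34+8 = 42
m=4,i=3: res = 42+12 = 54
m=4,i=4: res = 54+16 = 70
m=5,i=0: res = 70+0 = 70
m=5,i=1: res = 70+5 = 75
m=5,i=2: res = 75+10 = 85
m=5,i=3: res = 85+15 = 100
m=5,i=4: res = 100+20 = 120
m=6,i=0: res = 120+0 = 120
m=6,i=1: res = 120+6 = 126
m=6,i=2: res = 126+12 = 138
m=6,i=3: res = 138+18 = 156
m=6,i=4: res = 156+24 = 180
m=7,i=0: res = 180+0 = 180
m=7,i=1: res = 180+7 = 187
m=7,i=2: res = 187+14 = 201
m=7,i=3: res = 201+21 = 222
m=7,i=4: res = 222+28 = 250

250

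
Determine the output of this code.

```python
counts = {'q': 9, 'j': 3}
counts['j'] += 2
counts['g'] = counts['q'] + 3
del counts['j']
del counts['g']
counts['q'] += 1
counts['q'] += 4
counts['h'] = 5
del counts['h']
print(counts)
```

counts['j'] = 3+2 = 5 → {'q': 9, 'j': 5}
counts['g'] = counts['q']+3 = 12 → {'q': 9, 'j': 5, 'g': 12}
del 'j' → {'q': 9, 'g': 12}
del 'g' → {'q': 9}
counts['q'] = 9+1 = 10 → {'q': 10}
counts['q'] = 10+4 = 14 → {'q': 14}
counts['h'] = 5 → {'q': 14, 'h': 5}
del 'h' → {'q': 14}

{'q': 14}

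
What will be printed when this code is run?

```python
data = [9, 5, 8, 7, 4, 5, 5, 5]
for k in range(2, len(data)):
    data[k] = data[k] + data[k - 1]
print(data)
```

[9, 5, 13, 20, 24, 29, 34, 39]

k=2: data[2] = 8+5 = 13 → [9, 5, 13, 7, 4, 5, 5, 5]
k=3: data[3] = 7+13 = 20 → [9, 5, 13, 20, 4, 5, 5, 5]
k=4: data[4] = 4+20 = 24 → [9, 5, 13, 20, 24, 5, 5, 5]
k=5: data[5] = 5+24 = 29 → [9, 5, 13, 20, 24, 29, 5, 5]
k=6: data[6] = 5+29 = 34 → [9, 5, 13, 20, 24, 29, 34, 5]
k=7: data[7] = 5+34 = 39 → [9, 5, 13, 20, 24, 29, 34, 39]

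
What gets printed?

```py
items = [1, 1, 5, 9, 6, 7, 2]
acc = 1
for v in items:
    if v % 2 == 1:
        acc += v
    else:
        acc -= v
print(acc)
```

16

v=1: odd, acc = 1+1 = 2
v=1: odd, acc = 2+1 = 3
v=5: odd, acc = 3+5 = 8
v=9: odd, acc = 8+9 = 17
v=6: not odd, acc = 17-6 = 11
v=7: odd, acc = 11+7 = 18
v=2: not odd, acc = 18-2 = 16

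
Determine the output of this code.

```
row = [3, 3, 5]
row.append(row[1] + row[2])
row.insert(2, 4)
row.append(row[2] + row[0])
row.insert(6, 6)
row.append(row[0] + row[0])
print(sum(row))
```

append row[1]+row[2] = 3+5 = 8 → [3, 3, 5, 8]
insert 4 at 2 → [3, 3, 4, 5, 8]
append row[2]+row[0] = 4+3 = 7 → [3, 3, 4, 5, 8, 7]
insert 6 at 6 → [3, 3, 4, 5, 8, 7, 6]
append row[0]+row[0] = 3+3 = 6 → [3, 3, 4, 5, 8, 7, 6, 6]
sum = 42

42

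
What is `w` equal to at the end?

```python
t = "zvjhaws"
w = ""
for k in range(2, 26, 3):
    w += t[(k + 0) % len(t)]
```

'jwvazhsj'

k=2: add t[2]='j' → 'j'
k=5: add t[5]='w' → 'jw'
k=8: add t[1]='v' → 'jwv'
k=11: add t[4]='a' → 'jwva'
k=14: add t[0]='z' → 'jwvaz'
k=17: add t[3]='h' → 'jwvazh'
k=20: add t[6]='s' → 'jwvazhs'
k=23: add t[2]='j' → 'jwvazhsj'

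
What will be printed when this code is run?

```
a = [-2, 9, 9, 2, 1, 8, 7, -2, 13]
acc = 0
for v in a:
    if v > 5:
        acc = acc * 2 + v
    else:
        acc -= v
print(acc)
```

319

v=-2: not >5, acc = 0-(-2) = 2
v=9: >5, acc = 2*2+9 = 13
v=9: >5, acc = 13*2+9 = 35
v=2: not >5, acc = 35-2 = 33
v=1: not >5, acc = 33-1 = 32
v=8: >5, acc = 32*2+8 = 72
v=7: >5, acc = 72*2+7 = 151
v=-2: not >5, acc = 151-(-2) = 153
v=13: >5, acc = 153*2+13 = 319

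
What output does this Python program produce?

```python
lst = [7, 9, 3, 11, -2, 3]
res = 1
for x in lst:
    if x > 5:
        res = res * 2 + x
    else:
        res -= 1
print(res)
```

61

x=7: >5, res = 1*2+7 = 9
x=9: >5, res = 9*2+9 = 27
x=3: not >5, res = 27-1 = 26
x=11: >5, res = 26*2+11 = 63
x=-2: not >5, res = 63-1 = 62
x=3: not >5, res = 62-1 = 61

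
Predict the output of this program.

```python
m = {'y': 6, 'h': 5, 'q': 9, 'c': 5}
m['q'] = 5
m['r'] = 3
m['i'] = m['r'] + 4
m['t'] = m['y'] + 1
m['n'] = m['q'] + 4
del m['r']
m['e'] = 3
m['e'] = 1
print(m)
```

m['q'] = 5 → {'y': 6, 'h': 5, 'q': 5, 'c': 5}
m['r'] = 3 → {'y': 6, 'h': 5, 'q': 5, 'c': 5, 'r': 3}
m['i'] = m['r']+4 = 7 → {'y': 6, 'h': 5, 'q': 5, 'c': 5, 'r': 3, 'i': 7}
m['t'] = m['y']+1 = 7 → {'y': 6, 'h': 5, 'q': 5, 'c': 5, 'r': 3, 'i': 7, 't': 7}
m['n'] = m['q']+4 = 9 → {'y': 6, 'h': 5, 'q': 5, 'c': 5, 'r': 3, 'i': 7, 't': 7, 'n': 9}
del 'r' → {'y': 6, 'h': 5, 'q': 5, 'c': 5, 'i': 7, 't': 7, 'n': 9}
m['e'] = 3 → {'y': 6, 'h': 5, 'q': 5, 'c': 5, 'i': 7, 't': 7, 'n': 9, 'e': 3}
m['e'] = 1 → {'y': 6, 'h': 5, 'q': 5, 'c': 5, 'i': 7, 't': 7, 'n': 9, 'e': 1}

{'y': 6, 'h': 5, 'q': 5, 'c': 5, 'i': 7, 't': 7, 'n': 9, 'e': 1}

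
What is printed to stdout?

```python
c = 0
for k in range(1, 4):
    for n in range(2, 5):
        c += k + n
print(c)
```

k=1,n=2: c = 0+3 = 3
k=1,n=3: c = 3+4 = 7
k=1,n=4: c = 7+5 = 12
k=2,n=2: c = 12+4 = 16
k=2,n=3: c = 16+5 = 21
k=2,n=4: c = 21+6 = 27
k=3,n=2: c = 27+5 = 32
k=3,n=3: c = 32+6 = 38
k=3,n=4: c = 38+7 = 45

45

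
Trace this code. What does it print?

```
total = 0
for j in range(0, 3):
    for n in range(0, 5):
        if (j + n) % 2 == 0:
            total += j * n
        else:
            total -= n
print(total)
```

j=0,n=0: even sum, total = 0+0 = 0
j=0,n=1: odd sum, total = 0-1 = -1
j=0,n=2: even sum, total = (-1)+0 = -1
j=0,n=3: odd sum, total = (-1)-3 = -4
j=0,n=4: even sum, total = (-4)+0 = -4
j=1,n=0: odd sum, total = (-4)-0 = -4
j=1,n=1: even sum, total = (-4)+1 = -3
j=1,n=2: odd sum, total = (-3)-2 = -5
j=1,n=3: even sum, total = (-5)+3 = -2
j=1,n=4: odd sum, total = (-2)-4 = -6
j=2,n=0: even sum, total = (-6)+0 = -6
j=2,n=1: odd sum, total = (-6)-1 = -7
j=2,n=2: even sum, total = (-7)+4 = -3
j=2,n=3: odd sum, total = (-3)-3 = -6
j=2,n=4: even sum, total = (-6)+8 = 2

2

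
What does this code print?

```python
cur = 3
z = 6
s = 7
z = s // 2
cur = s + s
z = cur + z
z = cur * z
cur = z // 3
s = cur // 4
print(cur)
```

z = 7//2 = 3
cur = 7+7 = 14
z = 14+3 = 17
z = 14*17 = 238
cur = 238//3 = 79
s = 79//4 = 19

79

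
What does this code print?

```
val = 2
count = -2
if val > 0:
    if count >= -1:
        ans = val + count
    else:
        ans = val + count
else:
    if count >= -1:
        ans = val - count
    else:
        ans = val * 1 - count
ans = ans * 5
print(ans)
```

val=2, count=-2
val > 0 is True; count >= -1 is False
→ ans = val + count = 0
ans = 0*5 = 0

0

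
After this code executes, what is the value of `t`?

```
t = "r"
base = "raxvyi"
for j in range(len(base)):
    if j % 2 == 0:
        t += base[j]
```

j=0: add 'r' → 'rr'
j=1: skip
j=2: add 'x' → 'rrx'
j=3: skip
j=4: add 'y' → 'rrxy'
j=5: skip

'rrxy'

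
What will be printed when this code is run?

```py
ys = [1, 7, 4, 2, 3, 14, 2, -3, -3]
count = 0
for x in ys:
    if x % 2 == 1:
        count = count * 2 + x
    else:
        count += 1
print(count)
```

x=1: odd, count = 0*2+1 = 1
x=7: odd, count = 1*2+7 = 9
x=4: not odd, count = 9+1 = 10
x=2: not odd, count = 10+1 = 11
x=3: odd, count = 11*2+3 = 25
x=14: not odd, count = 25+1 = 26
x=2: not odd, count = 26+1 = 27
x=-3: odd, count = 27*2+(-3) = 51
x=-3: odd, count = 51*2+(-3) = 99

99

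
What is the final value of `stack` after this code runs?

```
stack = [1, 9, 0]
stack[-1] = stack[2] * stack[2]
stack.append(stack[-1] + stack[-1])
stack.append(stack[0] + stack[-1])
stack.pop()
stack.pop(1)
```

[1, 0, 0]

stack[-1] = stack[2]*stack[2] = 0*0 = 0 → [1, 9, 0]
append stack[-1]+stack[-1] = 0+0 = 0 → [1, 9, 0, 0]
append stack[0]+stack[-1] = 1+0 = 1 → [1, 9, 0, 0, 1]
pop() removes 1 → [1, 9, 0, 0]
pop(1) removes 9 → [1, 0, 0]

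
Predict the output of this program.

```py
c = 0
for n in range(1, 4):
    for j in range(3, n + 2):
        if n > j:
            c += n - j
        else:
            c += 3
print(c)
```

n=2,j=3: not 2>3, c = 0+3 = 3
n=3,j=3: not 3>3, c = 3+3 = 6
n=3,j=4: not 3>4, c = 6+3 = 9

9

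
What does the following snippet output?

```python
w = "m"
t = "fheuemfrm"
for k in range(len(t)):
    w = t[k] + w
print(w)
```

k=0: prepend 'f' → 'fm'
k=1: prepend 'h' → 'hfm'
k=2: prepend 'e' → 'ehfm'
k=3: prepend 'u' → 'uehfm'
k=4: prepend 'e' → 'euehfm'
k=5: prepend 'm' → 'meuehfm'
k=6: prepend 'f' → 'fmeuehfm'
k=7: prepend 'r' → 'rfmeuehfm'
k=8: prepend 'm' → 'mrfmeuehfm'

mrfmeuehfm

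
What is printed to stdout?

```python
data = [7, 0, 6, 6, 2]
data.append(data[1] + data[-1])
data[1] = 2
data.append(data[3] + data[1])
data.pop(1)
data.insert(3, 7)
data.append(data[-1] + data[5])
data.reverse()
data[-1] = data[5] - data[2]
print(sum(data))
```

append data[1]+data[-1] = 0+2 = 2 → [7, 0, 6, 6, 2, 2]
data[1] = 2 → [7, 2, 6, 6, 2, 2]
append data[3]+data[1] = 6+2 = 8 → [7, 2, 6, 6, 2, 2, 8]
pop(1) removes 2 → [7, 6, 6, 2, 2, 8]
insert 7 at 3 → [7, 6, 6, 7, 2, 2, 8]
append data[-1]+data[5] = 8+2 = 10 → [7, 6, 6, 7, 2, 2, 8, 10]
reverse → [10, 8, 2, 2, 7, 6, 6, 7]
data[-1] = data[5]-data[2] = 6-2 = 4 → [10, 8, 2, 2, 7, 6, 6, 4]
sum = 45

45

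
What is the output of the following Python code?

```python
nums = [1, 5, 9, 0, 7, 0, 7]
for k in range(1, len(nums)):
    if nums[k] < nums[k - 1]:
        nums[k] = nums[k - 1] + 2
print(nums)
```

k=1: 5>=1, unchanged → [1, 5, 9, 0, 7, 0, 7]
k=2: 9>=5, unchanged → [1, 5, 9, 0, 7, 0, 7]
k=3: 0<9, nums[3] = 9+2 = 11 → [1, 5, 9, 11, 7, 0, 7]
k=4: 7<11, nums[4] = 11+2 = 13 → [1, 5, 9, 11, 13, 0, 7]
k=5: 0<13, nums[5] = 13+2 = 15 → [1, 5, 9, 11, 13, 15, 7]
k=6: 7<15, nums[6] = 15+2 = 17 → [1, 5, 9, 11, 13, 15, 17]

[1, 5, 9, 11, 13, 15, 17]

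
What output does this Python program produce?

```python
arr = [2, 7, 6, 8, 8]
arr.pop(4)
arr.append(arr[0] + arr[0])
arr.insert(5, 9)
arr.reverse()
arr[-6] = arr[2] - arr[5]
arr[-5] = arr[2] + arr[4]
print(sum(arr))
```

44

pop(4) removes 8 → [2, 7, 6, 8]
append arr[0]+arr[0] = 2+2 = 4 → [2, 7, 6, 8, 4]
insert 9 at 5 → [2, 7, 6, 8, 4, 9]
reverse → [9, 4, 8, 6, 7, 2]
arr[-6] = arr[2]-arr[5] = 8-2 = 6 → [6, 4, 8, 6, 7, 2]
arr[-5] = arr[2]+arr[4] = 8+7 = 15 → [6, 15, 8, 6, 7, 2]
sum = 44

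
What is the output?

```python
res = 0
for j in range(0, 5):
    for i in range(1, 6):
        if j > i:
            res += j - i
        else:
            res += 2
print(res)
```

48

j=0,i=1: not 0>1, res = 0+2 = 2
j=0,i=2: not 0>2, res = 2+2 = 4
j=0,i=3: not 0>3, res = 4+2 = 6
j=0,i=4: not 0>4, res = 6+2 = 8
j=0,i=5: not 0>5, res = 8+2 = 10
j=1,i=1: not 1>1, res = 10+2 = 12
j=1,i=2: not 1>2, res = 12+2 = 14
j=1,i=3: not 1>3, res = 14+2 = 16
j=1,i=4: not 1>4, res = 16+2 = 18
j=1,i=5: not 1>5, res = 18+2 = 20
j=2,i=1: 2>1, res = 20+1 = 21
j=2,i=2: not 2>2, res = 21+2 = 23
j=2,i=3: not 2>3, res = 23+2 = 25
j=2,i=4: not 2>4, res = 25+2 = 27
j=2,i=5: not 2>5, res = 27+2 = 29
j=3,i=1: 3>1, res = 29+2 = 31
j=3,i=2: 3>2, res = 31+1 = 32
j=3,i=3: not 3>3, res = 32+2 = 34
j=3,i=4: not 3>4, res = 34+2 = 36
j=3,i=5: not 3>5, res = 36+2 = 38
j=4,i=1: 4>1, res = 38+3 = 41
j=4,i=2: 4>2, res = 41+2 = 43
j=4,i=3: 4>3, res = 43+1 = 44
j=4,i=4: not 4>4, res = 44+2 = 46
j=4,i=5: not 4>5, res = 46+2 = 48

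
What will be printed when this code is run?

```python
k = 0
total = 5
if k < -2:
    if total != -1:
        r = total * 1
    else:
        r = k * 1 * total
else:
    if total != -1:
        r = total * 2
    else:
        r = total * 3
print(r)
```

10

k=0, total=5
k < -2 is False; total != -1 is True
→ r = total * 2 = 10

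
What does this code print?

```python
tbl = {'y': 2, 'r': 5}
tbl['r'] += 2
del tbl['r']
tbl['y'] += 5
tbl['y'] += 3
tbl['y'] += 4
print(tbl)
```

tbl['r'] = 5+2 = 7 → {'y': 2, 'r': 7}
del 'r' → {'y': 2}
tbl['y'] = 2+5 = 7 → {'y': 7}
tbl['y'] = 7+3 = 10 → {'y': 10}
tbl['y'] = 10+4 = 14 → {'y': 14}

{'y': 14}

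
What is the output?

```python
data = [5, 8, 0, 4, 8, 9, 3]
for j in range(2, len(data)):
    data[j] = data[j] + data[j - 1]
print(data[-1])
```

j=2: data[2] = 0+8 = 8 → [5, 8, 8, 4, 8, 9, 3]
j=3: data[3] = 4+8 = 12 → [5, 8, 8, 12, 8, 9, 3]
j=4: data[4] = 8+12 = 20 → [5, 8, 8, 12, 20, 9, 3]
j=5: data[5] = 9+20 = 29 → [5, 8, 8, 12, 20, 29, 3]
j=6: data[6] = 3+29 = 32 → [5, 8, 8, 12, 20, 29, 32]

32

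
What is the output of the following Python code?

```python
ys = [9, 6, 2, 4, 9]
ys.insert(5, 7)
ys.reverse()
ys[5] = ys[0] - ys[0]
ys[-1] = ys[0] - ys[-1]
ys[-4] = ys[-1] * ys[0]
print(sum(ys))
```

80

insert 7 at 5 → [9, 6, 2, 4, 9, 7]
reverse → [7, 9, 4, 2, 6, 9]
ys[5] = ys[0]-ys[0] = 7-7 = 0 → [7, 9, 4, 2, 6, 0]
ys[-1] = ys[0]-ys[-1] = 7-0 = 7 → [7, 9, 4, 2, 6, 7]
ys[-4] = ys[-1]*ys[0] = 7*7 = 49 → [7, 9, 49, 2, 6, 7]
sum = 80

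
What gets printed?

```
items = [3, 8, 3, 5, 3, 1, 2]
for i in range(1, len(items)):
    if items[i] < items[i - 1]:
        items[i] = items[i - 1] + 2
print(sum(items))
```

81

i=1: 8>=3, unchanged → [3, 8, 3, 5, 3, 1, 2]
i=2: 3<8, items[2] = 8+2 = 10 → [3, 8, 10, 5, 3, 1, 2]
i=3: 5<10, items[3] = 10+2 = 12 → [3, 8, 10, 12, 3, 1, 2]
i=4: 3<12, items[4] = 12+2 = 14 → [3, 8, 10, 12, 14, 1, 2]
i=5: 1<14, items[5] = 14+2 = 16 → [3, 8, 10, 12, 14, 16, 2]
i=6: 2<16, items[6] = 16+2 = 18 → [3, 8, 10, 12, 14, 16, 18]
sum = 81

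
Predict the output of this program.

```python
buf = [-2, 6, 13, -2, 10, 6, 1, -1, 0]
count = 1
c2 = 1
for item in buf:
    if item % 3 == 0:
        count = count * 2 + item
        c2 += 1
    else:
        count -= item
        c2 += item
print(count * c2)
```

item=-2: not %3==0, count = 1-(-2) = 3; c2=-1
item=6: %3==0, count = 3*2+6 = 12; c2=0
item=13: not %3==0, count = 12-13 = -1; c2=13
item=-2: not %3==0, count = (-1)-(-2) = 1; c2=11
item=10: not %3==0, count = 1-10 = -9; c2=21
item=6: %3==0, count = (-9)*2+6 = -12; c2=22
item=1: not %3==0, count = (-12)-1 = -13; c2=23
item=-1: not %3==0, count = (-13)-(-1) = -12; c2=22
item=0: %3==0, count = (-12)*2+0 = -24; c2=23
count*c2 = (-24)*23 = -552

-552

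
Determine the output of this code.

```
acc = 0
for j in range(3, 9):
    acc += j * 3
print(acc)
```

99

j=3: acc = 0+3*3 = 9
j=4: acc = 9+4*3 = 21
j=5: acc = 21+5*3 = 36
j=6: acc = 36+6*3 = 54
j=7: acc = 54+7*3 = 75
j=8: acc = 75+8*3 = 99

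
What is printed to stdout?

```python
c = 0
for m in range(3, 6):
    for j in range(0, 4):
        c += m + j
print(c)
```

m=3,j=0: c = 0+3 = 3
m=3,j=1: c = 3+4 = 7
m=3,j=2: c = 7+5 = 12
m=3,j=3: c = 12+6 = 18
m=4,j=0: c = 18+4 = 22
m=4,j=1: c = 22+5 = 27
m=4,j=2: c = 27+6 = 33
m=4,j=3: c = 33+7 = 40
m=5,j=0: c = 40+5 = 45
m=5,j=1: c = 45+6 = 51
m=5,j=2: c = 51+7 = 58
m=5,j=3: c = 58+8 = 66

66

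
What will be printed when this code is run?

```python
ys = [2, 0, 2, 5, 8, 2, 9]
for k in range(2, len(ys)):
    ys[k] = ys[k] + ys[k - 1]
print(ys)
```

k=2: ys[2] = 2+0 = 2 → [2, 0, 2, 5, 8, 2, 9]
k=3: ys[3] = 5+2 = 7 → [2, 0, 2, 7, 8, 2, 9]
k=4: ys[4] = 8+7 = 15 → [2, 0, 2, 7, 15, 2, 9]
k=5: ys[5] = 2+15 = 17 → [2, 0, 2, 7, 15, 17, 9]
k=6: ys[6] = 9+17 = 26 → [2, 0, 2, 7, 15, 17, 26]

[2, 0, 2, 7, 15, 17, 26]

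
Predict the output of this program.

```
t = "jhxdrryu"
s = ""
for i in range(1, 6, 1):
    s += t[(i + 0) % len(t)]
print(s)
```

hxdrr

i=1: add t[1]='h' → 'h'
i=2: add t[2]='x' → 'hx'
i=3: add t[3]='d' → 'hxd'
i=4: add t[4]='r' → 'hxdr'
i=5: add t[5]='r' → 'hxdrr'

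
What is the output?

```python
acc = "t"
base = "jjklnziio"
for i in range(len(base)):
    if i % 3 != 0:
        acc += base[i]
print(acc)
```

i=0: skip
i=1: add 'j' → 'tj'
i=2: add 'k' → 'tjk'
i=3: skip
i=4: add 'n' → 'tjkn'
i=5: add 'z' → 'tjknz'
i=6: skip
i=7: add 'i' → 'tjknzi'
i=8: add 'o' → 'tjknzio'

tjknzio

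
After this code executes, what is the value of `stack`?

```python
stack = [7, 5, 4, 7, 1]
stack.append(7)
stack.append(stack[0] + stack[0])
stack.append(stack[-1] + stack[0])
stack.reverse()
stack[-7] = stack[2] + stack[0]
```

[21, 28, 7, 1, 7, 4, 5, 7]

append 7 → [7, 5, 4, 7, 1, 7]
append stack[0]+stack[0] = 7+7 = 14 → [7, 5, 4, 7, 1, 7, 14]
append stack[-1]+stack[0] = 14+7 = 21 → [7, 5, 4, 7, 1, 7, 14, 21]
reverse → [21, 14, 7, 1, 7, 4, 5, 7]
stack[-7] = stack[2]+stack[0] = 7+21 = 28 → [21, 28, 7, 1, 7, 4, 5, 7]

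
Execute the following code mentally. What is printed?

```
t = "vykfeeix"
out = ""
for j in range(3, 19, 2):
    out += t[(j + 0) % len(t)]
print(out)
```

fexyfexy

j=3: add t[3]='f' → 'f'
j=5: add t[5]='e' → 'fe'
j=7: add t[7]='x' → 'fex'
j=9: add t[1]='y' → 'fexy'
j=11: add t[3]='f' → 'fexyf'
j=13: add t[5]='e' → 'fexyfe'
j=15: add t[7]='x' → 'fexyfex'
j=17: add t[1]='y' → 'fexyfexy'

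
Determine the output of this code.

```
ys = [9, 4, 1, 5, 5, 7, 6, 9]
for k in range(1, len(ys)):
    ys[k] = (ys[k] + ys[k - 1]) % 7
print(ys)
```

[9, 6, 0, 5, 3, 3, 2, 4]

k=1: ys[1] = (4+9)%7 = 6 → [9, 6, 1, 5, 5, 7, 6, 9]
k=2: ys[2] = (1+6)%7 = 0 → [9, 6, 0, 5, 5, 7, 6, 9]
k=3: ys[3] = (5+0)%7 = 5 → [9, 6, 0, 5, 5, 7, 6, 9]
k=4: ys[4] = (5+5)%7 = 3 → [9, 6, 0, 5, 3, 7, 6, 9]
k=5: ys[5] = (7+3)%7 = 3 → [9, 6, 0, 5, 3, 3, 6, 9]
k=6: ys[6] = (6+3)%7 = 2 → [9, 6, 0, 5, 3, 3, 2, 9]
k=7: ys[7] = (9+2)%7 = 4 → [9, 6, 0, 5, 3, 3, 2, 4]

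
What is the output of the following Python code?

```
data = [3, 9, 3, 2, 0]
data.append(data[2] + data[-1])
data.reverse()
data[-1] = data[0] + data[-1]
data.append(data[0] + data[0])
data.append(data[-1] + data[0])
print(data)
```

append data[2]+data[-1] = 3+0 = 3 → [3, 9, 3, 2, 0, 3]
reverse → [3, 0, 2, 3, 9, 3]
data[-1] = data[0]+data[-1] = 3+3 = 6 → [3, 0, 2, 3, 9, 6]
append data[0]+data[0] = 3+3 = 6 → [3, 0, 2, 3, 9, 6, 6]
append data[-1]+data[0] = 6+3 = 9 → [3, 0, 2, 3, 9, 6, 6, 9]

[3, 0, 2, 3, 9, 6, 6, 9]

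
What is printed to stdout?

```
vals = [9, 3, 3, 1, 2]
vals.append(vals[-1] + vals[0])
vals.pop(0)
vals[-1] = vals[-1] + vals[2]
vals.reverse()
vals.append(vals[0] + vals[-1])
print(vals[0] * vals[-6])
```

append vals[-1]+vals[0] = 2+9 = 11 → [9, 3, 3, 1, 2, 11]
pop(0) removes 9 → [3, 3, 1, 2, 11]
vals[-1] = vals[-1]+vals[2] = 11+1 = 12 → [3, 3, 1, 2, 12]
reverse → [12, 2, 1, 3, 3]
append vals[0]+vals[-1] = 12+3 = 15 → [12, 2, 1, 3, 3, 15]
vals[0]*vals[-6] = 12*12 = 144

144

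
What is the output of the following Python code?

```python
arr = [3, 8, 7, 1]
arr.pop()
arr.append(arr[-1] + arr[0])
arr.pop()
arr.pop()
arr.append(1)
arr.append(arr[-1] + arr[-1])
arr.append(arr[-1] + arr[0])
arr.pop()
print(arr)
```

[3, 8, 1, 2]

pop() removes 1 → [3, 8, 7]
append arr[-1]+arr[0] = 7+3 = 10 → [3, 8, 7, 10]
pop() removes 10 → [3, 8, 7]
pop() removes 7 → [3, 8]
append 1 → [3, 8, 1]
append arr[-1]+arr[-1] = 1+1 = 2 → [3, 8, 1, 2]
append arr[-1]+arr[0] = 2+3 = 5 → [3, 8, 1, 2, 5]
pop() removes 5 → [3, 8, 1, 2]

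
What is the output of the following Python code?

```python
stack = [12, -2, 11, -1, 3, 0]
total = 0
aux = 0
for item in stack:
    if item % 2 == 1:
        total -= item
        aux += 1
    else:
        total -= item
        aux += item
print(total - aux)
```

item=12: not odd, total = 0-12 = -12; aux=12
item=-2: not odd, total = (-12)-(-2) = -10; aux=10
item=11: odd, total = (-10)-11 = -21; aux=11
item=-1: odd, total = (-21)-(-1) = -20; aux=12
item=3: odd, total = (-20)-3 = -23; aux=13
item=0: not odd, total = (-23)-0 = -23; aux=13
total-aux = (-23)-13 = -36

-36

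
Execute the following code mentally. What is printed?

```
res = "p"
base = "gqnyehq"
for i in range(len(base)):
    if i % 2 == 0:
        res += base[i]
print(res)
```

i=0: add 'g' → 'pg'
i=1: skip
i=2: add 'n' → 'pgn'
i=3: skip
i=4: add 'e' → 'pgne'
i=5: skip
i=6: add 'q' → 'pgneq'

pgneq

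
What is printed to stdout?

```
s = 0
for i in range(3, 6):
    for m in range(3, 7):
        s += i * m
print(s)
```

216

i=3,m=3: s = 0+9 = 9
i=3,m=4: s = 9+12 = 21
i=3,m=5: s = 21+15 = 36
i=3,m=6: s = 36+18 = 54
i=4,m=3: s = 54+12 = 66
i=4,m=4: s = 66+16 = 82
i=4,m=5: s = 82+20 = 102
i=4,m=6: s = 102+24 = 126
i=5,m=3: s = 126+15 = 141
i=5,m=4: s = 141+20 = 161
i=5,m=5: s = 161+25 = 186
i=5,m=6: s = 186+30 = 216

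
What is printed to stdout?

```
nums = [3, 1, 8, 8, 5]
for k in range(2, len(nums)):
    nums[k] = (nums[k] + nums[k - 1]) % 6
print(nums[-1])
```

k=2: nums[2] = (8+1)%6 = 3 → [3, 1, 3, 8, 5]
k=3: nums[3] = (8+3)%6 = 5 → [3, 1, 3, 5, 5]
k=4: nums[4] = (5+5)%6 = 4 → [3, 1, 3, 5, 4]

4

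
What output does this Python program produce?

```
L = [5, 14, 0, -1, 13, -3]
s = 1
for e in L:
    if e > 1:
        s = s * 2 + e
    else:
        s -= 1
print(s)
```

64

e=5: >1, s = 1*2+5 = 7
e=14: >1, s = 7*2+14 = 28
e=0: not >1, s = 28-1 = 27
e=-1: not >1, s = 27-1 = 26
e=13: >1, s = 26*2+13 = 65
e=-3: not >1, s = 65-1 = 64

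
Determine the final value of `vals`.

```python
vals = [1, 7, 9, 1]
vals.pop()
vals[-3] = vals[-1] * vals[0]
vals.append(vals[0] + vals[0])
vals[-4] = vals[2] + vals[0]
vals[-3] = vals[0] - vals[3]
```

pop() removes 1 → [1, 7, 9]
vals[-3] = vals[-1]*vals[0] = 9*1 = 9 → [9, 7, 9]
append vals[0]+vals[0] = 9+9 = 18 → [9, 7, 9, 18]
vals[-4] = vals[2]+vals[0] = 9+9 = 18 → [18, 7, 9, 18]
vals[-3] = vals[0]-vals[3] = 18-18 = 0 → [18, 0, 9, 18]

[18, 0, 9, 18]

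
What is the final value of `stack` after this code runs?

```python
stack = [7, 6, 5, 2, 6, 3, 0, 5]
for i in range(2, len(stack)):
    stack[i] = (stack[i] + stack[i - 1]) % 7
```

i=2: stack[2] = (5+6)%7 = 4 → [7, 6, 4, 2, 6, 3, 0, 5]
i=3: stack[3] = (2+4)%7 = 6 → [7, 6, 4, 6, 6, 3, 0, 5]
i=4: stack[4] = (6+6)%7 = 5 → [7, 6, 4, 6, 5, 3, 0, 5]
i=5: stack[5] = (3+5)%7 = 1 → [7, 6, 4, 6, 5, 1, 0, 5]
i=6: stack[6] = (0+1)%7 = 1 → [7, 6, 4, 6, 5, 1, 1, 5]
i=7: stack[7] = (5+1)%7 = 6 → [7, 6, 4, 6, 5, 1, 1, 6]

[7, 6, 4, 6, 5, 1, 1, 6]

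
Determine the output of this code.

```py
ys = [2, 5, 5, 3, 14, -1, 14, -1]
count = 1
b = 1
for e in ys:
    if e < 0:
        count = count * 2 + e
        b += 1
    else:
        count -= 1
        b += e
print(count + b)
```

25

e=2: not <0, count = 1-1 = 0; b=3
e=5: not <0, count = 0-1 = -1; b=8
e=5: not <0, count = (-1)-1 = -2; b=13
e=3: not <0, count = (-2)-1 = -3; b=16
e=14: not <0, count = (-3)-1 = -4; b=30
e=-1: <0, count = (-4)*2+(-1) = -9; b=31
e=14: not <0, count = (-9)-1 = -10; b=45
e=-1: <0, count = (-10)*2+(-1) = -21; b=46
count+b = (-21)+46 = 25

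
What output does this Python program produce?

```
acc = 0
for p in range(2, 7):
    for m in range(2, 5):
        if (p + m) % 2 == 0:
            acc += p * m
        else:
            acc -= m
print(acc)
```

p=2,m=2: even sum, acc = 0+4 = 4
p=2,m=3: odd sum, acc = 4-3 = 1
p=2,m=4: even sum, acc = 1+8 = 9
p=3,m=2: odd sum, acc = 9-2 = 7
p=3,m=3: even sum, acc = 7+9 = 16
p=3,m=4: odd sum, acc = 16-4 = 12
p=4,m=2: even sum, acc = 12+8 = 20
p=4,m=3: odd sum, acc = 20-3 = 17
p=4,m=4: even sum, acc = 17+16 = 33
p=5,m=2: odd sum, acc = 33-2 = 31
p=5,m=3: even sum, acc = 31+15 = 46
p=5,m=4: odd sum, acc = 46-4 = 42
p=6,m=2: even sum, acc = 42+12 = 54
p=6,m=3: odd sum, acc = 54-3 = 51
p=6,m=4: even sum, acc = 51+24 = 75

75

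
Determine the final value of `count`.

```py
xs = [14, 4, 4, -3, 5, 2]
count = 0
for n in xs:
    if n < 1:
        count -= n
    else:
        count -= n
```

-26

n=14: not <1, count = 0-14 = -14
n=4: not <1, count = (-14)-4 = -18
n=4: not <1, count = (-18)-4 = -22
n=-3: <1, count = (-22)-(-3) = -19
n=5: not <1, count = (-19)-5 = -24
n=2: not <1, count = (-24)-2 = -26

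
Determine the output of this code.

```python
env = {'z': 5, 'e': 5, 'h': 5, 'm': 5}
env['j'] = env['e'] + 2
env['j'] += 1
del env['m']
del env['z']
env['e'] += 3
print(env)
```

{'e': 8, 'h': 5, 'j': 8}

env['j'] = env['e']+2 = 7 → {'z': 5, 'e': 5, 'h': 5, 'm': 5, 'j': 7}
env['j'] = 7+1 = 8 → {'z': 5, 'e': 5, 'h': 5, 'm': 5, 'j': 8}
del 'm' → {'z': 5, 'e': 5, 'h': 5, 'j': 8}
del 'z' → {'e': 5, 'h': 5, 'j': 8}
env['e'] = 5+3 = 8 → {'e': 8, 'h': 5, 'j': 8}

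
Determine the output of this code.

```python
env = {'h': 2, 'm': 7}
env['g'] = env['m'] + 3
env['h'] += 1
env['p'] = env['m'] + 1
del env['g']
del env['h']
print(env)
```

{'m': 7, 'p': 8}

env['g'] = env['m']+3 = 10 → {'h': 2, 'm': 7, 'g': 10}
env['h'] = 2+1 = 3 → {'h': 3, 'm': 7, 'g': 10}
env['p'] = env['m']+1 = 8 → {'h': 3, 'm': 7, 'g': 10, 'p': 8}
del 'g' → {'h': 3, 'm': 7, 'p': 8}
del 'h' → {'m': 7, 'p': 8}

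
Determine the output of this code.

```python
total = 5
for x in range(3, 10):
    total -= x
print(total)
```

-37

x=3: total = 5-3 = 2
x=4: total = 2-4 = -2
x=5: total = (-2)-5 = -7
x=6: total = (-7)-6 = -13
x=7: total = (-13)-7 = -20
x=8: total = (-20)-8 = -28
x=9: total = (-28)-9 = -37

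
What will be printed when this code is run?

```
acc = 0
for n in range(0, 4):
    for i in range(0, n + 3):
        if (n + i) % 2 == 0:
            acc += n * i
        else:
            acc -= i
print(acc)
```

30

n=0,i=0: even sum, acc = 0+0 = 0
n=0,i=1: odd sum, acc = 0-1 = -1
n=0,i=2: even sum, acc = (-1)+0 = -1
n=1,i=0: odd sum, acc = (-1)-0 = -1
n=1,i=1: even sum, acc = (-1)+1 = 0
n=1,i=2: odd sum, acc = 0-2 = -2
n=1,i=3: even sum, acc = (-2)+3 = 1
n=2,i=0: even sum, acc = 1+0 = 1
n=2,i=1: odd sum, acc = 1-1 = 0
n=2,i=2: even sum, acc = 0+4 = 4
n=2,i=3: odd sum, acc = 4-3 = 1
n=2,i=4: even sum, acc = 1+8 = 9
n=3,i=0: odd sum, acc = 9-0 = 9
n=3,i=1: even sum, acc = 9+3 = 12
n=3,i=2: odd sum, acc = 12-2 = 10
n=3,i=3: even sum, acc = 10+9 = 19
n=3,i=4: odd sum, acc = 19-4 = 15
n=3,i=5: even sum, acc = 15+15 = 30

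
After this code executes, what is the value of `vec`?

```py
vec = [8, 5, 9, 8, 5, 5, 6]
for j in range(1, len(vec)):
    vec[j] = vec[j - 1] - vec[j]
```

[8, 3, -6, -14, -19, -24, -30]

j=1: vec[1] = 8-5 = 3 → [8, 3, 9, 8, 5, 5, 6]
j=2: vec[2] = 3-9 = -6 → [8, 3, -6, 8, 5, 5, 6]
j=3: vec[3] = (-6)-8 = -14 → [8, 3, -6, -14, 5, 5, 6]
j=4: vec[4] = (-14)-5 = -19 → [8, 3, -6, -14, -19, 5, 6]
j=5: vec[5] = (-19)-5 = -24 → [8, 3, -6, -14, -19, -24, 6]
j=6: vec[6] = (-24)-6 = -30 → [8, 3, -6, -14, -19, -24, -30]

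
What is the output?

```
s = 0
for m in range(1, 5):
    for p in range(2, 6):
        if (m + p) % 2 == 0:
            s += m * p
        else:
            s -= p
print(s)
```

m=1,p=2: odd sum, s = 0-2 = -2
m=1,p=3: even sum, s = (-2)+3 = 1
m=1,p=4: odd sum, s = 1-4 = -3
m=1,p=5: even sum, s = (-3)+5 = 2
m=2,p=2: even sum, s = 2+4 = 6
m=2,p=3: odd sum, s = 6-3 = 3
m=2,p=4: even sum, s = 3+8 = 11
m=2,p=5: odd sum, s = 11-5 = 6
m=3,p=2: odd sum, s = 6-2 = 4
m=3,p=3: even sum, s = 4+9 = 13
m=3,p=4: odd sum, s = 13-4 = 9
m=3,p=5: even sum, s = 9+15 = 24
m=4,p=2: even sum, s = 24+8 = 32
m=4,p=3: odd sum, s = 32-3 = 29
m=4,p=4: even sum, s = 29+16 = 45
m=4,p=5: odd sum, s = 45-5 = 40

40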